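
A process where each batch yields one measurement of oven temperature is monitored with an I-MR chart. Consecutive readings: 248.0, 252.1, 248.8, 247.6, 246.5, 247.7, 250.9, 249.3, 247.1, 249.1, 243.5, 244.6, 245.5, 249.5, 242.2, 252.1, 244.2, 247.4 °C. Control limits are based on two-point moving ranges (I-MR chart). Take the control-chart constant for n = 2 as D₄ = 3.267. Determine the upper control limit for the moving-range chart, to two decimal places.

Moving ranges: 4.1, 3.3, 1.2, 1.1, 1.2, 3.2, 1.6, 2.2, 2.0, 5.6, 1.1, 0.9, 4.0, 7.3, 9.9, 7.9, 3.2; M̄R̄ = 59.8000 / 17 = 3.5176
UCL_MR = D₄·M̄R̄ = 3.267 × 3.5176 = 11.4922

11.49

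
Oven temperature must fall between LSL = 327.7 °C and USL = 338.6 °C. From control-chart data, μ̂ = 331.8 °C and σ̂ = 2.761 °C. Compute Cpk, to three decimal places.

0.495

Cpu = (USL − μ̂) / (3σ̂) = (338.6 − 331.8) / (3 × 2.761) = 0.8210; Cpl = (μ̂ − LSL) / (3σ̂) = (331.8 − 327.7) / (3 × 2.761) = 0.4950; Cpk = min(Cpu, Cpl) = 0.4950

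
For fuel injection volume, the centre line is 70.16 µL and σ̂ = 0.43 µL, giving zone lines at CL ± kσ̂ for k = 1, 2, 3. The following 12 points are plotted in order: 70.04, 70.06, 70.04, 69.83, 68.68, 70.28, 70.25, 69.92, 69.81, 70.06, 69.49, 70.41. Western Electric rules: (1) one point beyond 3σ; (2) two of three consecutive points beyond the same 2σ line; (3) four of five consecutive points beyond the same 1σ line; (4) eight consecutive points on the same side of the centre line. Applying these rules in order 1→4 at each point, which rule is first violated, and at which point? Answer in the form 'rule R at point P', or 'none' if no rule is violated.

rule 1 at point 5

Zone of each point (C = within 1σ̂, B = 1σ̂–2σ̂, A = 2σ̂–3σ̂, * = beyond 3σ̂; sign = side of CL): 1:-C, 2:-C, 3:-C, 4:-C, 5:-*, 6:+C, 7:+C, 8:-C, 9:-C, 10:-C, 11:-B, 12:+C
Rule 1 (one point beyond the 3σ limits) is satisfied at point 5.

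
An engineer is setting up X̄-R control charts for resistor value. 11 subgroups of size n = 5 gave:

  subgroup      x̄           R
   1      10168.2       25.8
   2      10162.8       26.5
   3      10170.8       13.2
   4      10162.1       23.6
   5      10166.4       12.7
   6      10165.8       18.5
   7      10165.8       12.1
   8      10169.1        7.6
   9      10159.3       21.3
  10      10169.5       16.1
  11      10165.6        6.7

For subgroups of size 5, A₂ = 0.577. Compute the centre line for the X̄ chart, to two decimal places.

10165.95

X̄̄ = (10168.2 + 10162.8 + 10170.8 + 10162.1 + 10166.4 + 10165.8 + 10165.8 + 10169.1 + 10159.3 + 10169.5 + 10165.6) / 11 = 111825.4000 / 11 = 10165.9455
CL = X̄̄ = 10165.9455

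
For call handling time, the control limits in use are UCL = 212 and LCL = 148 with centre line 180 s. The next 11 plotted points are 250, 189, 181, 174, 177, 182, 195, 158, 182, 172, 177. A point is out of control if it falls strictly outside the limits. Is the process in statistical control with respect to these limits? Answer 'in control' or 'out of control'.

Compare each point to [148, 212]: sample 1 = 250 > UCL.

out of control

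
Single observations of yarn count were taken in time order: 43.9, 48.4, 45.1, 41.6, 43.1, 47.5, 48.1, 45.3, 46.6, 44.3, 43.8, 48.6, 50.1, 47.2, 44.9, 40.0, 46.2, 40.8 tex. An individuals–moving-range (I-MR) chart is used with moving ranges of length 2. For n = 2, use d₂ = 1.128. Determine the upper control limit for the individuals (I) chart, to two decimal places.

X̄ = (43.9 + 48.4 + 45.1 + 41.6 + 43.1 + 47.5 + 48.1 + 45.3 + 46.6 + 44.3 + 43.8 + 48.6 + 50.1 + 47.2 + 44.9 + 40.0 + 46.2 + 40.8) / 18 = 45.3056
Moving ranges: 4.5, 3.3, 3.5, 1.5, 4.4, 0.6, 2.8, 1.3, 2.3, 0.5, 4.8, 1.5, 2.9, 2.3, 4.9, 6.2, 5.4; M̄R̄ = 52.7000 / 17 = 3.1000
UCL = X̄ + 3·M̄R̄/d₂ = 45.3056 + 3 × 3.1000 / 1.128 = 53.5502

53.55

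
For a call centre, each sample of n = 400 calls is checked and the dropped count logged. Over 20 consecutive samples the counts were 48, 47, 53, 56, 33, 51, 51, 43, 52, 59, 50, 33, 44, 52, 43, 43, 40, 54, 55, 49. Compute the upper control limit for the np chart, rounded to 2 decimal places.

67.26

p̄ = Σdᵢ / (k·n) = 956 / (20 × 400) = 0.11950
UCL = np̄ + 3·√(np̄(1−p̄)) = 47.8000 + 3 × √(47.8000×0.88050) = 47.8000 + 3 × 6.4875 = 67.2626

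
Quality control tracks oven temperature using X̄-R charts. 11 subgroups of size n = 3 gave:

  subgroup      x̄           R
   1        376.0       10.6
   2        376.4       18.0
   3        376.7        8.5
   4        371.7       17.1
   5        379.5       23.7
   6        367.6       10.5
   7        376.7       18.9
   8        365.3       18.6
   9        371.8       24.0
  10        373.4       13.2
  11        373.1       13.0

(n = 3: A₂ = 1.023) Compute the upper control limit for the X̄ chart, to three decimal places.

X̄̄ = (376.0 + 376.4 + 376.7 + 371.7 + 379.5 + 367.6 + 376.7 + 365.3 + 371.8 + 373.4 + 373.1) / 11 = 4108.2000 / 11 = 373.4727
R̄ = (10.6 + 18.0 + 8.5 + 17.1 + 23.7 + 10.5 + 18.9 + 18.6 + 24.0 + 13.2 + 13.0) / 11 = 176.1000 / 11 = 16.0091
UCL = X̄̄ + A₂·R̄ = 373.4727 + 1.023 × 16.0091 = 389.8500

389.850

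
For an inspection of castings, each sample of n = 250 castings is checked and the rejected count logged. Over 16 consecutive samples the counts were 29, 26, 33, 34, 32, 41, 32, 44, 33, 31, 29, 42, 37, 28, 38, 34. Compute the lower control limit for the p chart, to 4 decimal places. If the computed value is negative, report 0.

p̄ = Σdᵢ / (k·n) = 543 / (16 × 250) = 0.13575
LCL = p̄ − 3·√(p̄(1−p̄)/n) = 0.13575 − 3 × 0.02166 = 0.07076

0.0708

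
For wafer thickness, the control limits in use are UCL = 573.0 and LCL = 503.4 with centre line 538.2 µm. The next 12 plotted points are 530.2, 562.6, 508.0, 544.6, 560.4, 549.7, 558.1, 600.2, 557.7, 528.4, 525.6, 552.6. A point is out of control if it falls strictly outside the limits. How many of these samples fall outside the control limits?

Compare each point to [503.4, 573.0]: sample 8 = 600.2 > UCL.

1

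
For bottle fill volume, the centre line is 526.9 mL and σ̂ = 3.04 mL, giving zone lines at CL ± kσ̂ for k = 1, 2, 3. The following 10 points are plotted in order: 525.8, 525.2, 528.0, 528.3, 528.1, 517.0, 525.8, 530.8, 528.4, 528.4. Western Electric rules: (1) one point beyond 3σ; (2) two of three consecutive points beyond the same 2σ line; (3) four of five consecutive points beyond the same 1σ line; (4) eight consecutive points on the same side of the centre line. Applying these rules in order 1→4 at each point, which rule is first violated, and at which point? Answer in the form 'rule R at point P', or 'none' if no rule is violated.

rule 1 at point 6

Zone of each point (C = within 1σ̂, B = 1σ̂–2σ̂, A = 2σ̂–3σ̂, * = beyond 3σ̂; sign = side of CL): 1:-C, 2:-C, 3:+C, 4:+C, 5:+C, 6:-*, 7:-C, 8:+B, 9:+C, 10:+C
Rule 1 (one point beyond the 3σ limits) is satisfied at point 6.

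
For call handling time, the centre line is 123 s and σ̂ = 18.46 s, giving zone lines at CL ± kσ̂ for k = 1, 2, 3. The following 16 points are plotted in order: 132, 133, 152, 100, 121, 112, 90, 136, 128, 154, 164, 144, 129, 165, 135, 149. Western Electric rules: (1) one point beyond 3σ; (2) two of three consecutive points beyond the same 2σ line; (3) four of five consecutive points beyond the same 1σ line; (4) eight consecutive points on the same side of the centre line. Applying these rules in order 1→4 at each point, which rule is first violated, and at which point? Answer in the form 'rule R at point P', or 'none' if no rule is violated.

Zone of each point (C = within 1σ̂, B = 1σ̂–2σ̂, A = 2σ̂–3σ̂, * = beyond 3σ̂; sign = side of CL): 1:+C, 2:+C, 3:+B, 4:-B, 5:-C, 6:-C, 7:-B, 8:+C, 9:+C, 10:+B, 11:+A, 12:+B, 13:+C, 14:+A, 15:+C, 16:+B
Rule 3 (four of five consecutive points beyond the same 1σ limit) is satisfied at point 14.

rule 3 at point 14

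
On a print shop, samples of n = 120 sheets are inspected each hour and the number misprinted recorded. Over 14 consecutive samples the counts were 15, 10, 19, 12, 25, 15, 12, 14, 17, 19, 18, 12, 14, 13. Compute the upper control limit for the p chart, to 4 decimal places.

p̄ = Σdᵢ / (k·n) = 215 / (14 × 120) = 0.12798
UCL = p̄ + 3·√(p̄(1−p̄)/n) = 0.12798 + 3 × √(0.12798×0.87202/120) = 0.12798 + 3 × 0.03050 = 0.21946

0.2195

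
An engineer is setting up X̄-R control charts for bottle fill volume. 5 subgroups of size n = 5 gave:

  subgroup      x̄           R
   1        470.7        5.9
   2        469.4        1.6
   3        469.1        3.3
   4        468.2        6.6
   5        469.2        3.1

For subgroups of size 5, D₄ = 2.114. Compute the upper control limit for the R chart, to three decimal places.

R̄ = (5.9 + 1.6 + 3.3 + 6.6 + 3.1) / 5 = 20.5000 / 5 = 4.1000
UCL_R = D₄·R̄ = 2.114 × 4.1000 = 8.6674

8.667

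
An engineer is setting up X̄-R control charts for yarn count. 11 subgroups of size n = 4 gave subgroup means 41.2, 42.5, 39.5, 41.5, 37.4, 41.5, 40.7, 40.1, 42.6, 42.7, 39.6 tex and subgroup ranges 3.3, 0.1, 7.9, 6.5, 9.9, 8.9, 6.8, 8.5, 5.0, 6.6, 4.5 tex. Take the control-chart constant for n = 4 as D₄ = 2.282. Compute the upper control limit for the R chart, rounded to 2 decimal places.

R̄ = (3.3 + 0.1 + 7.9 + 6.5 + 9.9 + 8.9 + 6.8 + 8.5 + 5.0 + 6.6 + 4.5) / 11 = 68.0000 / 11 = 6.1818
UCL_R = D₄·R̄ = 2.282 × 6.1818 = 14.1069

14.11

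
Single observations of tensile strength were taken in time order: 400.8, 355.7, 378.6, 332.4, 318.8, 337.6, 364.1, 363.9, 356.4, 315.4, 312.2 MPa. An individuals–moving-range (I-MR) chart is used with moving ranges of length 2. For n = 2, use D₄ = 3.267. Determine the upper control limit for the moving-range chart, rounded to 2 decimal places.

73.51

Moving ranges: 45.1, 22.9, 46.2, 13.6, 18.8, 26.5, 0.2, 7.5, 41.0, 3.2; M̄R̄ = 225.0000 / 10 = 22.5000
UCL_MR = D₄·M̄R̄ = 3.267 × 22.5000 = 73.5075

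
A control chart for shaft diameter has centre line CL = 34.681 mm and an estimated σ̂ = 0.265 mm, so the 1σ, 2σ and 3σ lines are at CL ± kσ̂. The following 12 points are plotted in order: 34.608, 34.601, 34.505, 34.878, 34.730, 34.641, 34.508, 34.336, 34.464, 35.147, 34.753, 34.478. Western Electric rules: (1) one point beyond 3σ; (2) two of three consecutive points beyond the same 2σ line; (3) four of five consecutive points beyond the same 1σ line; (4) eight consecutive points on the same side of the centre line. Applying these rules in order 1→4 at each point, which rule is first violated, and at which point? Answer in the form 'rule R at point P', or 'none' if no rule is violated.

Zone of each point (C = within 1σ̂, B = 1σ̂–2σ̂, A = 2σ̂–3σ̂, * = beyond 3σ̂; sign = side of CL): 1:-C, 2:-C, 3:-C, 4:+C, 5:+C, 6:-C, 7:-C, 8:-B, 9:-C, 10:+B, 11:+C, 12:-C
No rule fires across all 12 points.

none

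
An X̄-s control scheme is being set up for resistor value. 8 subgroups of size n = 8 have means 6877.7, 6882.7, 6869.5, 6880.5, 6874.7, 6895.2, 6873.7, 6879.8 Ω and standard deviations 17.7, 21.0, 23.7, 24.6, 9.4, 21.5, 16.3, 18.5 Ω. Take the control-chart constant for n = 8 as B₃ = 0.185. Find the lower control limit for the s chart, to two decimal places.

3.53

s̄ = (17.7 + 21.0 + 23.7 + 24.6 + 9.4 + 21.5 + 16.3 + 18.5) / 8 = 19.0875
LCL_s = B₃·s̄ = 0.185 × 19.0875 = 3.5312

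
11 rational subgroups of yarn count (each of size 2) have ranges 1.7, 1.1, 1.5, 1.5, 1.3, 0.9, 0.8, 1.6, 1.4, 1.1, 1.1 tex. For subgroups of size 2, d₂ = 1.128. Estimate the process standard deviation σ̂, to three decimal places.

R̄ = (1.7 + 1.1 + 1.5 + 1.5 + 1.3 + 0.9 + 0.8 + 1.6 + 1.4 + 1.1 + 1.1) / 11 = 1.2727
σ̂ = R̄ / d₂ = 1.2727 / 1.128 = 1.1283

1.128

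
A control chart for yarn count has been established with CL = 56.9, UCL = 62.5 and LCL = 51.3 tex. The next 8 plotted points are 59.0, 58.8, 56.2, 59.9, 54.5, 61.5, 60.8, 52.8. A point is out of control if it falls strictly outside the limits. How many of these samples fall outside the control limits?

All 8 points lie within [51.3, 62.5].

0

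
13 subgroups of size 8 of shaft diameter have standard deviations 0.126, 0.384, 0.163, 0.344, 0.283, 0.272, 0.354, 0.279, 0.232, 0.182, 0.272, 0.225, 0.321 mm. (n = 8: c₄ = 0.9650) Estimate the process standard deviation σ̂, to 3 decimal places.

s̄ = (0.126 + 0.384 + 0.163 + 0.344 + 0.283 + 0.272 + 0.354 + 0.279 + 0.232 + 0.182 + 0.272 + 0.225 + 0.321) / 13 = 0.2644
σ̂ = s̄ / c₄ = 0.2644 / 0.9650 = 0.2740

0.274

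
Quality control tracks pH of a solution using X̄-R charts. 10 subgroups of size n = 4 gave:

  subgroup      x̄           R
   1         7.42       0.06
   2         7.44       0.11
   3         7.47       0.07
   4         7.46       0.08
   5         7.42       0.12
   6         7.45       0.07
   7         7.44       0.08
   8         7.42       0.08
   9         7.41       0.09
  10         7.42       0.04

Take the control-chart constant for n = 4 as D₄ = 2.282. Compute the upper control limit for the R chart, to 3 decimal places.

0.183

R̄ = (0.06 + 0.11 + 0.07 + 0.08 + 0.12 + 0.07 + 0.08 + 0.08 + 0.09 + 0.04) / 10 = 0.8000 / 10 = 0.0800
UCL_R = D₄·R̄ = 2.282 × 0.0800 = 0.1826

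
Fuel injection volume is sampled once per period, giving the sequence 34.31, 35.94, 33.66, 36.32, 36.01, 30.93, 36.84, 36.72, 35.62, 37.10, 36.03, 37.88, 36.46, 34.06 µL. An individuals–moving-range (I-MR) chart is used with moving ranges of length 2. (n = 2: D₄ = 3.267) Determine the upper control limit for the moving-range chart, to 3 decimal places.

Moving ranges: 1.63, 2.28, 2.66, 0.31, 5.08, 5.91, 0.12, 1.10, 1.48, 1.07, 1.85, 1.42, 2.40; M̄R̄ = 27.3100 / 13 = 2.1008
UCL_MR = D₄·M̄R̄ = 3.267 × 2.1008 = 6.8632

6.863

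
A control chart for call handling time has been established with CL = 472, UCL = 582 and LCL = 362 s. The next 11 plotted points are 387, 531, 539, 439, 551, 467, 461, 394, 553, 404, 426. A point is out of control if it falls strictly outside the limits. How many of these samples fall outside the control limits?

All 11 points lie within [362, 582].

0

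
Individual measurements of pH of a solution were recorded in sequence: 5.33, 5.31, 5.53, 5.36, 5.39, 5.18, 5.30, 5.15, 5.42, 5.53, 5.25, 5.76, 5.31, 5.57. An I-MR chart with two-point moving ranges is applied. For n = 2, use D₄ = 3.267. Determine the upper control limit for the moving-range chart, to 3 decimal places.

Moving ranges: 0.02, 0.22, 0.17, 0.03, 0.21, 0.12, 0.15, 0.27, 0.11, 0.28, 0.51, 0.45, 0.26; M̄R̄ = 2.8000 / 13 = 0.2154
UCL_MR = D₄·M̄R̄ = 3.267 × 0.2154 = 0.7037

0.704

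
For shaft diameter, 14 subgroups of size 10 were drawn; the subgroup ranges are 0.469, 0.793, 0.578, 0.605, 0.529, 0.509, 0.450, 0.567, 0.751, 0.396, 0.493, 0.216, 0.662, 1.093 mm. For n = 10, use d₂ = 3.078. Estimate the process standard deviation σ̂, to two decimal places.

R̄ = (0.469 + 0.793 + 0.578 + 0.605 + 0.529 + 0.509 + 0.450 + 0.567 + 0.751 + 0.396 + 0.493 + 0.216 + 0.662 + 1.093) / 14 = 0.5794
σ̂ = R̄ / d₂ = 0.5794 / 3.078 = 0.1882

0.19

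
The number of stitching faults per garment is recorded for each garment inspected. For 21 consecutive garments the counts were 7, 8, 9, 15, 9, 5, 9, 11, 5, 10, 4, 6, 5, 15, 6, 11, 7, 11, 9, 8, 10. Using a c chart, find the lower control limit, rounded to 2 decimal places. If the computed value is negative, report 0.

0.00

c̄ = (7 + 8 + 9 + 15 + 9 + 5 + 9 + 11 + 5 + 10 + 4 + 6 + 5 + 15 + 6 + 11 + 7 + 11 + 9 + 8 + 10) / 21 = 180 / 21 = 8.5714
LCL = c̄ − 3√c̄ = 8.5714 − 3 × 2.9277 = -0.2117 → 0 (cannot be negative)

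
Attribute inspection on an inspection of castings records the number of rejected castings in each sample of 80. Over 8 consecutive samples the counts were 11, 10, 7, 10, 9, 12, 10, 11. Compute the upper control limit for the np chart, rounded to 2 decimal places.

p̄ = Σdᵢ / (k·n) = 80 / (8 × 80) = 0.12500
UCL = np̄ + 3·√(np̄(1−p̄)) = 10.0000 + 3 × √(10.0000×0.87500) = 10.0000 + 3 × 2.9580 = 18.8741

18.87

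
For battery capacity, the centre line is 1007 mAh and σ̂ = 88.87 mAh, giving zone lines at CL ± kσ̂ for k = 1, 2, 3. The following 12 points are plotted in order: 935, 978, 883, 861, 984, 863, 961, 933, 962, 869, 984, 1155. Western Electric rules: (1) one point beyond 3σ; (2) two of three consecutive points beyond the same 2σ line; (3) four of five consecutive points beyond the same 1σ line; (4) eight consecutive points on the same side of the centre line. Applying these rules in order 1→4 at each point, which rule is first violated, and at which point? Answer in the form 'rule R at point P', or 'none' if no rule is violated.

Zone of each point (C = within 1σ̂, B = 1σ̂–2σ̂, A = 2σ̂–3σ̂, * = beyond 3σ̂; sign = side of CL): 1:-C, 2:-C, 3:-B, 4:-B, 5:-C, 6:-B, 7:-C, 8:-C, 9:-C, 10:-B, 11:-C, 12:+B
Rule 4 (eight consecutive points on the same side of the centre line) is satisfied at point 8.

rule 4 at point 8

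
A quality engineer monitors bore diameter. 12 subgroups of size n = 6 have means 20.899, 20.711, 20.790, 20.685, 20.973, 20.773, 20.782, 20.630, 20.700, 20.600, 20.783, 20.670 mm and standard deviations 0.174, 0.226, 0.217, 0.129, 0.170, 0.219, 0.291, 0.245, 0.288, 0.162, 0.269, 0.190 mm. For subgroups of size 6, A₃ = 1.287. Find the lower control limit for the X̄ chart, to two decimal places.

X̄̄ = (20.899 + 20.711 + 20.790 + 20.685 + 20.973 + 20.773 + 20.782 + 20.630 + 20.700 + 20.600 + 20.783 + 20.670) / 12 = 20.7497
s̄ = (0.174 + 0.226 + 0.217 + 0.129 + 0.170 + 0.219 + 0.291 + 0.245 + 0.288 + 0.162 + 0.269 + 0.190) / 12 = 0.2150
LCL = X̄̄ − A₃·s̄ = 20.7497 − 1.287 × 0.2150 = 20.4730

20.47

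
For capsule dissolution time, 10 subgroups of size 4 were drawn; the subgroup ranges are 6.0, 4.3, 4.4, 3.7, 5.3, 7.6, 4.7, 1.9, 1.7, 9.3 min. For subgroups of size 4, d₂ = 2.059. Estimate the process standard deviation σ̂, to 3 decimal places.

2.375

R̄ = (6.0 + 4.3 + 4.4 + 3.7 + 5.3 + 7.6 + 4.7 + 1.9 + 1.7 + 9.3) / 10 = 4.8900
σ̂ = R̄ / d₂ = 4.8900 / 2.059 = 2.3749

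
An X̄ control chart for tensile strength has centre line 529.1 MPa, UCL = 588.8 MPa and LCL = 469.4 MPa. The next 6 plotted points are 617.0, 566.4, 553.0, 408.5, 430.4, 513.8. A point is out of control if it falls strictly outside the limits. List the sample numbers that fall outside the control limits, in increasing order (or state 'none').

Compare each point to [469.4, 588.8]: sample 1 = 617.0 > UCL; sample 4 = 408.5 < LCL; sample 5 = 430.4 < LCL.

1, 4, 5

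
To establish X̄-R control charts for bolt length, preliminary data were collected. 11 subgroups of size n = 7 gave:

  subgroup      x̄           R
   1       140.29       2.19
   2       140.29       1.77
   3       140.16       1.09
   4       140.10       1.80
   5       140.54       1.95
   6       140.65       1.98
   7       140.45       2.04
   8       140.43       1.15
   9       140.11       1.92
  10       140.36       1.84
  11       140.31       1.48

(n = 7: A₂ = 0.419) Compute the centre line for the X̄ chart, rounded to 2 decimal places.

140.34

X̄̄ = (140.29 + 140.29 + 140.16 + 140.10 + 140.54 + 140.65 + 140.45 + 140.43 + 140.11 + 140.36 + 140.31) / 11 = 1543.6900 / 11 = 140.3355
CL = X̄̄ = 140.3355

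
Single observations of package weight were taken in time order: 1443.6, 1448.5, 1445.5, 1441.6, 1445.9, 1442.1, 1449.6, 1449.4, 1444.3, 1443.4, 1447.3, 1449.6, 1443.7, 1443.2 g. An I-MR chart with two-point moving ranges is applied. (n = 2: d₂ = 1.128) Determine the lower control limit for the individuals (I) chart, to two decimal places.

1436.10

X̄ = (1443.6 + 1448.5 + 1445.5 + 1441.6 + 1445.9 + 1442.1 + 1449.6 + 1449.4 + 1444.3 + 1443.4 + 1447.3 + 1449.6 + 1443.7 + 1443.2) / 14 = 1445.5500
Moving ranges: 4.9, 3.0, 3.9, 4.3, 3.8, 7.5, 0.2, 5.1, 0.9, 3.9, 2.3, 5.9, 0.5; M̄R̄ = 46.2000 / 13 = 3.5538
LCL = X̄ − 3·M̄R̄/d₂ = 1445.5500 − 3 × 3.5538 / 1.128 = 1436.0983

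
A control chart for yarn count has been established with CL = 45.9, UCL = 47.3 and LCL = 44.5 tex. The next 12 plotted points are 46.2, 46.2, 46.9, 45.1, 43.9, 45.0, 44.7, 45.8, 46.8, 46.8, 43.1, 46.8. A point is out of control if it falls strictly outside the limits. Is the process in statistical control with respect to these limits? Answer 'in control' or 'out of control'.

Compare each point to [44.5, 47.3]: sample 5 = 43.9 < LCL; sample 11 = 43.1 < LCL.

out of control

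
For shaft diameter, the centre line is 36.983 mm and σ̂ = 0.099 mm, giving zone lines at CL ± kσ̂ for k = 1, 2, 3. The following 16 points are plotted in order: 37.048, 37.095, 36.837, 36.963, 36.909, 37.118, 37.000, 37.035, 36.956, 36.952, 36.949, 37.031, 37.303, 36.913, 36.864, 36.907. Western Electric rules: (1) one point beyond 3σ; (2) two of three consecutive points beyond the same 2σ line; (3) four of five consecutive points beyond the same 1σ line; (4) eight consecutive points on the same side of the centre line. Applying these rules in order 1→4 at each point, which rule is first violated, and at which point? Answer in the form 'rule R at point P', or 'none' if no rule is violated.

Zone of each point (C = within 1σ̂, B = 1σ̂–2σ̂, A = 2σ̂–3σ̂, * = beyond 3σ̂; sign = side of CL): 1:+C, 2:+B, 3:-B, 4:-C, 5:-C, 6:+B, 7:+C, 8:+C, 9:-C, 10:-C, 11:-C, 12:+C, 13:+*, 14:-C, 15:-B, 16:-C
Rule 1 (one point beyond the 3σ limits) is satisfied at point 13.

rule 1 at point 13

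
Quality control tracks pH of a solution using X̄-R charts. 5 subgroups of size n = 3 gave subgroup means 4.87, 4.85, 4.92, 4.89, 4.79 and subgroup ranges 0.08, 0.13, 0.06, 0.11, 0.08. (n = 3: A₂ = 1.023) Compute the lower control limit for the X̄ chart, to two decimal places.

X̄̄ = (4.87 + 4.85 + 4.92 + 4.89 + 4.79) / 5 = 24.3200 / 5 = 4.8640
R̄ = (0.08 + 0.13 + 0.06 + 0.11 + 0.08) / 5 = 0.4600 / 5 = 0.0920
LCL = X̄̄ − A₂·R̄ = 4.8640 − 1.023 × 0.0920 = 4.7699

4.77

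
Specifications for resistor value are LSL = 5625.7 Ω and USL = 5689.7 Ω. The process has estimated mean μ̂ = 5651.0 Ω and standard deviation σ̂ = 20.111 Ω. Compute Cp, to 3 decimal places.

0.530

Cp = (USL − LSL) / (6σ̂) = (5689.7 − 5625.7) / (6 × 20.111) = 64.0000 / 120.6660 = 0.5304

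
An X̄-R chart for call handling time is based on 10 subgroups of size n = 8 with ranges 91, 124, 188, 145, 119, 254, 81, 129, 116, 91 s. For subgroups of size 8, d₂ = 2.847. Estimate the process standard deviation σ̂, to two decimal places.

R̄ = (91 + 124 + 188 + 145 + 119 + 254 + 81 + 129 + 116 + 91) / 10 = 133.8000
σ̂ = R̄ / d₂ = 133.8000 / 2.847 = 46.9968

47.00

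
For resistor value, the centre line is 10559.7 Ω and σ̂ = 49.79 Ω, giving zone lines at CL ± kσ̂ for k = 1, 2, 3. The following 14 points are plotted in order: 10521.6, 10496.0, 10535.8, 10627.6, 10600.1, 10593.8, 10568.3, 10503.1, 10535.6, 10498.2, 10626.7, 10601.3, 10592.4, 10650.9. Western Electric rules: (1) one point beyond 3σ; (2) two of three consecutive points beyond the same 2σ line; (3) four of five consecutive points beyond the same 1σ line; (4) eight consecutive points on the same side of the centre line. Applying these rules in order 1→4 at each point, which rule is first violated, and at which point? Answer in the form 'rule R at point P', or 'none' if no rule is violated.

Zone of each point (C = within 1σ̂, B = 1σ̂–2σ̂, A = 2σ̂–3σ̂, * = beyond 3σ̂; sign = side of CL): 1:-C, 2:-B, 3:-C, 4:+B, 5:+C, 6:+C, 7:+C, 8:-B, 9:-C, 10:-B, 11:+B, 12:+C, 13:+C, 14:+B
No rule fires across all 14 points.

none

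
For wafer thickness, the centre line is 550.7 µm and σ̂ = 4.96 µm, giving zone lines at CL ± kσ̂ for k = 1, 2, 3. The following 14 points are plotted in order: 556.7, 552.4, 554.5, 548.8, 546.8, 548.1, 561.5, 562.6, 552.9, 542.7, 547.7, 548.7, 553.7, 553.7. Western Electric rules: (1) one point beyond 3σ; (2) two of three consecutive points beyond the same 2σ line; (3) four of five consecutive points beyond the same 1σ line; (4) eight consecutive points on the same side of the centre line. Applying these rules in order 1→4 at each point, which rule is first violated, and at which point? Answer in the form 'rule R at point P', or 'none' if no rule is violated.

rule 2 at point 8

Zone of each point (C = within 1σ̂, B = 1σ̂–2σ̂, A = 2σ̂–3σ̂, * = beyond 3σ̂; sign = side of CL): 1:+B, 2:+C, 3:+C, 4:-C, 5:-C, 6:-C, 7:+A, 8:+A, 9:+C, 10:-B, 11:-C, 12:-C, 13:+C, 14:+C
Rule 2 (two of three consecutive points beyond the same 2σ limit) is satisfied at point 8.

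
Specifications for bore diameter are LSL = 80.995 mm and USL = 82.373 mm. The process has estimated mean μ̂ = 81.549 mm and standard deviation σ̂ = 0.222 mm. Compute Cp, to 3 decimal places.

1.035

Cp = (USL − LSL) / (6σ̂) = (82.373 − 80.995) / (6 × 0.222) = 1.3780 / 1.3320 = 1.0345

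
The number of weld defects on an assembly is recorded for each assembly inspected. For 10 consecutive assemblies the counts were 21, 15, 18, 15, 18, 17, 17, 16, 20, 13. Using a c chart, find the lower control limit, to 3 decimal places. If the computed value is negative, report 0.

4.631

c̄ = (21 + 15 + 18 + 15 + 18 + 17 + 17 + 16 + 20 + 13) / 10 = 170 / 10 = 17.0000
LCL = c̄ − 3√c̄ = 17.0000 − 3 × 4.1231 = 4.6307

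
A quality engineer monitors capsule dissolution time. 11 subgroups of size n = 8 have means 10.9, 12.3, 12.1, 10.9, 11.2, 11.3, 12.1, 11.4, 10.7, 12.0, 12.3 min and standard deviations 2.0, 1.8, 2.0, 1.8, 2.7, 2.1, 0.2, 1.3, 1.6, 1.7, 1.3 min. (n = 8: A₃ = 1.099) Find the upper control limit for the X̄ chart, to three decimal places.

13.412

X̄̄ = (10.9 + 12.3 + 12.1 + 10.9 + 11.2 + 11.3 + 12.1 + 11.4 + 10.7 + 12.0 + 12.3) / 11 = 11.5636
s̄ = (2.0 + 1.8 + 2.0 + 1.8 + 2.7 + 2.1 + 0.2 + 1.3 + 1.6 + 1.7 + 1.3) / 11 = 1.6818
UCL = X̄̄ + A₃·s̄ = 11.5636 + 1.099 × 1.6818 = 13.4120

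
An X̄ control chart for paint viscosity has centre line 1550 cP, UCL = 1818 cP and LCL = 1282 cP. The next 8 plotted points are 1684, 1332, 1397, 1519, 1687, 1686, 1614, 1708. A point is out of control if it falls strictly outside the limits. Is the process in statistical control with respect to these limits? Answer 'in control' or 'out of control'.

All 8 points lie within [1282, 1818].

in control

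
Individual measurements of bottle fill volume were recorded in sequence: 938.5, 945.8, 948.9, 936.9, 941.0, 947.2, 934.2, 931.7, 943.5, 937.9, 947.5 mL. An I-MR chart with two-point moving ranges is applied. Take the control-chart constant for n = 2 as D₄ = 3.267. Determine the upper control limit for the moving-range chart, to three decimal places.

Moving ranges: 7.3, 3.1, 12.0, 4.1, 6.2, 13.0, 2.5, 11.8, 5.6, 9.6; M̄R̄ = 75.2000 / 10 = 7.5200
UCL_MR = D₄·M̄R̄ = 3.267 × 7.5200 = 24.5678

24.568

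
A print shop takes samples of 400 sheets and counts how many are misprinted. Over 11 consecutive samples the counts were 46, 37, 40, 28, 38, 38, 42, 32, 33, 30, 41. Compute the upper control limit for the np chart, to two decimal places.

p̄ = Σdᵢ / (k·n) = 405 / (11 × 400) = 0.09205
UCL = np̄ + 3·√(np̄(1−p̄)) = 36.8182 + 3 × √(36.8182×0.90795) = 36.8182 + 3 × 5.7818 = 54.1636

54.16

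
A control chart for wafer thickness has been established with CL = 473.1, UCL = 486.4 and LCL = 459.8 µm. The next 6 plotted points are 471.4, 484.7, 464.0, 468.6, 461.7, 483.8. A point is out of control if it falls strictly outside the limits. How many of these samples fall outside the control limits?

0

All 6 points lie within [459.8, 486.4].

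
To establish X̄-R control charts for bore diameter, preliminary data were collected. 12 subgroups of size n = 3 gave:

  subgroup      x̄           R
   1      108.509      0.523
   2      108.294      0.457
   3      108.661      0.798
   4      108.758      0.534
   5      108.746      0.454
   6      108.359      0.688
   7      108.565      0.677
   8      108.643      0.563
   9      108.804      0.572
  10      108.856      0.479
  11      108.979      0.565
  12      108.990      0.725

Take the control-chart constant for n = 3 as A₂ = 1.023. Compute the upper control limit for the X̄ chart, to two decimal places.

X̄̄ = (108.509 + 108.294 + 108.661 + 108.758 + 108.746 + 108.359 + 108.565 + 108.643 + 108.804 + 108.856 + 108.979 + 108.990) / 12 = 1304.1640 / 12 = 108.6803
R̄ = (0.523 + 0.457 + 0.798 + 0.534 + 0.454 + 0.688 + 0.677 + 0.563 + 0.572 + 0.479 + 0.565 + 0.725) / 12 = 7.0350 / 12 = 0.5863
UCL = X̄̄ + A₂·R̄ = 108.6803 + 1.023 × 0.5863 = 109.2801

109.28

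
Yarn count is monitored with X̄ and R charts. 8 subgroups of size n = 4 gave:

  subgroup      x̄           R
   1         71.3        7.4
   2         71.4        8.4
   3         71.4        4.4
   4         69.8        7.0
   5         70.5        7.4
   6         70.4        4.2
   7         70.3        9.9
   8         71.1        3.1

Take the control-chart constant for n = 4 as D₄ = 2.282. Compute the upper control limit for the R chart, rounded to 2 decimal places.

R̄ = (7.4 + 8.4 + 4.4 + 7.0 + 7.4 + 4.2 + 9.9 + 3.1) / 8 = 51.8000 / 8 = 6.4750
UCL_R = D₄·R̄ = 2.282 × 6.4750 = 14.7760

14.78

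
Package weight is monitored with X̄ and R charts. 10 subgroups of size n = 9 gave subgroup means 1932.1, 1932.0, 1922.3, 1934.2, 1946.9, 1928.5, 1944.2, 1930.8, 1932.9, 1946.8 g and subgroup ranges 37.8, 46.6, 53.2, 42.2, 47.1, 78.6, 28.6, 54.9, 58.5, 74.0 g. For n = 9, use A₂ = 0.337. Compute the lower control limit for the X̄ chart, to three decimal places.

X̄̄ = (1932.1 + 1932.0 + 1922.3 + 1934.2 + 1946.9 + 1928.5 + 1944.2 + 1930.8 + 1932.9 + 1946.8) / 10 = 19350.7000 / 10 = 1935.0700
R̄ = (37.8 + 46.6 + 53.2 + 42.2 + 47.1 + 78.6 + 28.6 + 54.9 + 58.5 + 74.0) / 10 = 521.5000 / 10 = 52.1500
LCL = X̄̄ − A₂·R̄ = 1935.0700 − 0.337 × 52.1500 = 1917.4955

1917.495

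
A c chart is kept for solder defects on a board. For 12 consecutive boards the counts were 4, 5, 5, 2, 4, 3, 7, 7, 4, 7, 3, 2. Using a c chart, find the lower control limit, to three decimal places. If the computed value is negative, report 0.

0.000

c̄ = (4 + 5 + 5 + 2 + 4 + 3 + 7 + 7 + 4 + 7 + 3 + 2) / 12 = 53 / 12 = 4.4167
LCL = c̄ − 3√c̄ = 4.4167 − 3 × 2.1016 = -1.8881 → 0 (cannot be negative)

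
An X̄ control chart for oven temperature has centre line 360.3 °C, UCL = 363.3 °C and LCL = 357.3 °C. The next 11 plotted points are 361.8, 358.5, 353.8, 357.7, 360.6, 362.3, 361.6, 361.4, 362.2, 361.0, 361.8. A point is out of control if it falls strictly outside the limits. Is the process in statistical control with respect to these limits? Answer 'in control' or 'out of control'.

out of control

Compare each point to [357.3, 363.3]: sample 3 = 353.8 < LCL.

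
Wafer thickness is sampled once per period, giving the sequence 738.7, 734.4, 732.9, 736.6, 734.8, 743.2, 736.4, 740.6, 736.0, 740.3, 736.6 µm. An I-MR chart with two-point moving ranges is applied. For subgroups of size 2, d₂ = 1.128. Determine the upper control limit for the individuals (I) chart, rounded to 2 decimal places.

748.83

X̄ = (738.7 + 734.4 + 732.9 + 736.6 + 734.8 + 743.2 + 736.4 + 740.6 + 736.0 + 740.3 + 736.6) / 11 = 737.3182
Moving ranges: 4.3, 1.5, 3.7, 1.8, 8.4, 6.8, 4.2, 4.6, 4.3, 3.7; M̄R̄ = 43.3000 / 10 = 4.3300
UCL = X̄ + 3·M̄R̄/d₂ = 737.3182 + 3 × 4.3300 / 1.128 = 748.8341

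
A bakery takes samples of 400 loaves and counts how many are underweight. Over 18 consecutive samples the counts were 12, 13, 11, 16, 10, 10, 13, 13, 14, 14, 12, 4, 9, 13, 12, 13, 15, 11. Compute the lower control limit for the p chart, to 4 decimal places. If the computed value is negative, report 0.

p̄ = Σdᵢ / (k·n) = 215 / (18 × 400) = 0.02986
LCL = p̄ − 3·√(p̄(1−p̄)/n) = 0.02986 − 3 × 0.00851 = 0.00433

0.0043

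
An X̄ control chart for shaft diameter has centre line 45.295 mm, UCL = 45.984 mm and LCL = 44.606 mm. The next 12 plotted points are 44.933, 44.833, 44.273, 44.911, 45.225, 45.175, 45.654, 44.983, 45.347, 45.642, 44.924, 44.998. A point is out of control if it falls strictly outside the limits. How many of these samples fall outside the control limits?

1

Compare each point to [44.606, 45.984]: sample 3 = 44.273 < LCL.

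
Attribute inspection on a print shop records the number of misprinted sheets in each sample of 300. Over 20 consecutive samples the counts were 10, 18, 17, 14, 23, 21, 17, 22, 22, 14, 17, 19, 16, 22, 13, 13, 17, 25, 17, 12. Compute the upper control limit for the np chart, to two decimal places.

p̄ = Σdᵢ / (k·n) = 349 / (20 × 300) = 0.05817
UCL = np̄ + 3·√(np̄(1−p̄)) = 17.4500 + 3 × √(17.4500×0.94183) = 17.4500 + 3 × 4.0540 = 29.6120

29.61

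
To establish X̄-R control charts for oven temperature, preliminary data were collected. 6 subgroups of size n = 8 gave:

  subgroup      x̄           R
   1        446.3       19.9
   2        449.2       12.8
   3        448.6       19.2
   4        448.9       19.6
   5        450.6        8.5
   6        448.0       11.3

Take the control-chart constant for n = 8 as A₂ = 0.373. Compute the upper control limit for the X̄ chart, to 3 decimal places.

X̄̄ = (446.3 + 449.2 + 448.6 + 448.9 + 450.6 + 448.0) / 6 = 2691.6000 / 6 = 448.6000
R̄ = (19.9 + 12.8 + 19.2 + 19.6 + 8.5 + 11.3) / 6 = 91.3000 / 6 = 15.2167
UCL = X̄̄ + A₂·R̄ = 448.6000 + 0.373 × 15.2167 = 454.2758

454.276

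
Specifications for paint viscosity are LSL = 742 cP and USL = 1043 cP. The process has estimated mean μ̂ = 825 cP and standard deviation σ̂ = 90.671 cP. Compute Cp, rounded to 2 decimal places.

Cp = (USL − LSL) / (6σ̂) = (1043 − 742) / (6 × 90.671) = 301.0000 / 544.0260 = 0.5533

0.55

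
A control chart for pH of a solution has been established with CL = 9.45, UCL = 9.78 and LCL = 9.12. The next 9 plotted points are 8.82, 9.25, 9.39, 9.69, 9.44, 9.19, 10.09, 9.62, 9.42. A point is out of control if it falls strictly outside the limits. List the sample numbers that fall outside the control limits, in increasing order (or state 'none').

1, 7

Compare each point to [9.12, 9.78]: sample 1 = 8.82 < LCL; sample 7 = 10.09 > UCL.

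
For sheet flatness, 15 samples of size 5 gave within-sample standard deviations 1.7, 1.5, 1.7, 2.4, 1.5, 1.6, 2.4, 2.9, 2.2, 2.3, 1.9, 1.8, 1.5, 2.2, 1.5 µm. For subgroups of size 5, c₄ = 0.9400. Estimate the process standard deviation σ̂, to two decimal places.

s̄ = (1.7 + 1.5 + 1.7 + 2.4 + 1.5 + 1.6 + 2.4 + 2.9 + 2.2 + 2.3 + 1.9 + 1.8 + 1.5 + 2.2 + 1.5) / 15 = 1.9400
σ̂ = s̄ / c₄ = 1.9400 / 0.9400 = 2.0638

2.06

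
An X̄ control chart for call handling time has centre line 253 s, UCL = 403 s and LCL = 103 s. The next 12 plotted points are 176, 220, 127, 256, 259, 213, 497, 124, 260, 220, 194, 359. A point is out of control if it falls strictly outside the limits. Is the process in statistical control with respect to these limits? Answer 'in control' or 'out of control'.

out of control

Compare each point to [103, 403]: sample 7 = 497 > UCL.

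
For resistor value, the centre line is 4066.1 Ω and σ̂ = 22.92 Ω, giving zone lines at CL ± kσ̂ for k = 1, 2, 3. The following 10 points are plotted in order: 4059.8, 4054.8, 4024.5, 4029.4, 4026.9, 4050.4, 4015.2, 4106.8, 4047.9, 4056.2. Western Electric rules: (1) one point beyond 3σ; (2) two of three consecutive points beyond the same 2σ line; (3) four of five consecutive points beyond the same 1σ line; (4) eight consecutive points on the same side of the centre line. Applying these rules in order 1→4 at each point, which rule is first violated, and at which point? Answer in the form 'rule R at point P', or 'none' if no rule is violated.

Zone of each point (C = within 1σ̂, B = 1σ̂–2σ̂, A = 2σ̂–3σ̂, * = beyond 3σ̂; sign = side of CL): 1:-C, 2:-C, 3:-B, 4:-B, 5:-B, 6:-C, 7:-A, 8:+B, 9:-C, 10:-C
Rule 3 (four of five consecutive points beyond the same 1σ limit) is satisfied at point 7.

rule 3 at point 7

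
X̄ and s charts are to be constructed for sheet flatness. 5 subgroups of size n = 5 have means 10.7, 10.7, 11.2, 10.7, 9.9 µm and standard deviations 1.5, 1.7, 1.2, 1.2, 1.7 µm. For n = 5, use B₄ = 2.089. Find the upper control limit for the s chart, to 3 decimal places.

3.050

s̄ = (1.5 + 1.7 + 1.2 + 1.2 + 1.7) / 5 = 1.4600
UCL_s = B₄·s̄ = 2.089 × 1.4600 = 3.0499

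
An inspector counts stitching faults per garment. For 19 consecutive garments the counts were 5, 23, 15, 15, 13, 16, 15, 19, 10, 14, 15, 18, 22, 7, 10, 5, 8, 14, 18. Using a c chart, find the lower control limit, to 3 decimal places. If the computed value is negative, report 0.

c̄ = (5 + 23 + 15 + 15 + 13 + 16 + 15 + 19 + 10 + 14 + 15 + 18 + 22 + 7 + 10 + 5 + 8 + 14 + 18) / 19 = 262 / 19 = 13.7895
LCL = c̄ − 3√c̄ = 13.7895 − 3 × 3.7134 = 2.6492

2.649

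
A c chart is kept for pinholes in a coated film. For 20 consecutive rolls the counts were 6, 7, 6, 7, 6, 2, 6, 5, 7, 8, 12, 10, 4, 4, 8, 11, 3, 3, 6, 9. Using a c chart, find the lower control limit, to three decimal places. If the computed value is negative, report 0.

c̄ = (6 + 7 + 6 + 7 + 6 + 2 + 6 + 5 + 7 + 8 + 12 + 10 + 4 + 4 + 8 + 11 + 3 + 3 + 6 + 9) / 20 = 130 / 20 = 6.5000
LCL = c̄ − 3√c̄ = 6.5000 − 3 × 2.5495 = -1.1485 → 0 (cannot be negative)

0.000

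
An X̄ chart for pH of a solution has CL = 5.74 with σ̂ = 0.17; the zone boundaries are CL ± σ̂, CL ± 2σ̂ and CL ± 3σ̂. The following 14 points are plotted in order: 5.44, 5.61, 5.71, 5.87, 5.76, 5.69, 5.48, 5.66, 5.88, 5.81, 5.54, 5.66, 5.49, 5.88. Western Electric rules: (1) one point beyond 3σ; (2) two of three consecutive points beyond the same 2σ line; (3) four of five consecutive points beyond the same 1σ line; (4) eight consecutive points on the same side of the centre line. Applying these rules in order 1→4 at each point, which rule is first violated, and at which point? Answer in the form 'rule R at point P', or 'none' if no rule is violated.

Zone of each point (C = within 1σ̂, B = 1σ̂–2σ̂, A = 2σ̂–3σ̂, * = beyond 3σ̂; sign = side of CL): 1:-B, 2:-C, 3:-C, 4:+C, 5:+C, 6:-C, 7:-B, 8:-C, 9:+C, 10:+C, 11:-B, 12:-C, 13:-B, 14:+C
No rule fires across all 14 points.

none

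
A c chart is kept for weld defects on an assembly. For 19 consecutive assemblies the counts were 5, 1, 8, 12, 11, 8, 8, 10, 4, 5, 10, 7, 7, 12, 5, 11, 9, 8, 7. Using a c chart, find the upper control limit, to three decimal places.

c̄ = (5 + 1 + 8 + 12 + 11 + 8 + 8 + 10 + 4 + 5 + 10 + 7 + 7 + 12 + 5 + 11 + 9 + 8 + 7) / 19 = 148 / 19 = 7.7895
UCL = c̄ + 3√c̄ = 7.7895 + 3 × √7.7895 = 7.7895 + 3 × 2.7910 = 16.1624

16.162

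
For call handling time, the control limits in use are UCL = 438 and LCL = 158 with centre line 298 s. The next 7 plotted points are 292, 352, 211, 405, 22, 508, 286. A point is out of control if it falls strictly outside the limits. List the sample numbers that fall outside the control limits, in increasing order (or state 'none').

Compare each point to [158, 438]: sample 5 = 22 < LCL; sample 6 = 508 > UCL.

5, 6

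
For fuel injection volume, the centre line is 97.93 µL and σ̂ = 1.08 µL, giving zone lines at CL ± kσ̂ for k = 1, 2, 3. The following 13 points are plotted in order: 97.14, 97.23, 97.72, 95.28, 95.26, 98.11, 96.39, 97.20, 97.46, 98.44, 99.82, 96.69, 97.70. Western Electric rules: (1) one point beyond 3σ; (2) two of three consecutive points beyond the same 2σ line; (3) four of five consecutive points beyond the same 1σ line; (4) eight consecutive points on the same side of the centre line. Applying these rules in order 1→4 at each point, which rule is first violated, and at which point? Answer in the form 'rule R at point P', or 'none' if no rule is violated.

rule 2 at point 5

Zone of each point (C = within 1σ̂, B = 1σ̂–2σ̂, A = 2σ̂–3σ̂, * = beyond 3σ̂; sign = side of CL): 1:-C, 2:-C, 3:-C, 4:-A, 5:-A, 6:+C, 7:-B, 8:-C, 9:-C, 10:+C, 11:+B, 12:-B, 13:-C
Rule 2 (two of three consecutive points beyond the same 2σ limit) is satisfied at point 5.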